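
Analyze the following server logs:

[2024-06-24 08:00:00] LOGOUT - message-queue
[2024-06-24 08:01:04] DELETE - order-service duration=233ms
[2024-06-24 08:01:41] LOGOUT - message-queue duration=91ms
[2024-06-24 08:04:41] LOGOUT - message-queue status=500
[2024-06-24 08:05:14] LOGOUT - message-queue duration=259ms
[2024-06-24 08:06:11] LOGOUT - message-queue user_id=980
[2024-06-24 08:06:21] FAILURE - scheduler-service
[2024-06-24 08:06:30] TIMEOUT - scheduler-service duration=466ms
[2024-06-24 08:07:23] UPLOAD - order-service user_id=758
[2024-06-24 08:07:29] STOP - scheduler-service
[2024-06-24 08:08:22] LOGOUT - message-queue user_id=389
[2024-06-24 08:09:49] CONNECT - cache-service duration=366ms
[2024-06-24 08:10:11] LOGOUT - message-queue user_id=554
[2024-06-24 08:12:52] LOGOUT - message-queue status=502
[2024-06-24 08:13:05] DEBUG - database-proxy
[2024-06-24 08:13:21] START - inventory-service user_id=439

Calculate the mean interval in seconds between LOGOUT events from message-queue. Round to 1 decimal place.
110.3

To calculate average interval:

1. Find all LOGOUT events for message-queue in order
2. Calculate time gaps between consecutive events
3. Compute mean of gaps: 772 / 7 = 110.3 seconds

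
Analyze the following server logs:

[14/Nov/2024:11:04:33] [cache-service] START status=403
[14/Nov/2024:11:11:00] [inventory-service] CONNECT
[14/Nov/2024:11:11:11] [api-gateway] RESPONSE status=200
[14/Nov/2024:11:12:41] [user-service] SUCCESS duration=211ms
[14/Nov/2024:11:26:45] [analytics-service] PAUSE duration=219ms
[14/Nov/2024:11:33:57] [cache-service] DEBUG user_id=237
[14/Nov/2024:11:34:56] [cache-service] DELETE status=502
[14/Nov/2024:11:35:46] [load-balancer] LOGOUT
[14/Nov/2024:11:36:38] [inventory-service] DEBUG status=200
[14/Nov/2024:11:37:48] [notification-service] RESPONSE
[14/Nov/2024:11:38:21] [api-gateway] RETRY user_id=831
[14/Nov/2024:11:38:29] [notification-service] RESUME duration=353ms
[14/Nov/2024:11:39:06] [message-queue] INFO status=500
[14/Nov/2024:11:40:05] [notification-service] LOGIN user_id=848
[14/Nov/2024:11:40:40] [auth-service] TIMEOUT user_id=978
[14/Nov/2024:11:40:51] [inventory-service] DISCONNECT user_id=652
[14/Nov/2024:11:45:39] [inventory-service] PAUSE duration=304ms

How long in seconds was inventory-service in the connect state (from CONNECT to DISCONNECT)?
1791

To calculate state duration:

1. Find CONNECT event for inventory-service: 14/Nov/2024:11:11:00
2. Find DISCONNECT event for inventory-service: 14/Nov/2024:11:40:51
3. Calculate duration: 14/Nov/2024:11:40:51 - 14/Nov/2024:11:11:00 = 1791 seconds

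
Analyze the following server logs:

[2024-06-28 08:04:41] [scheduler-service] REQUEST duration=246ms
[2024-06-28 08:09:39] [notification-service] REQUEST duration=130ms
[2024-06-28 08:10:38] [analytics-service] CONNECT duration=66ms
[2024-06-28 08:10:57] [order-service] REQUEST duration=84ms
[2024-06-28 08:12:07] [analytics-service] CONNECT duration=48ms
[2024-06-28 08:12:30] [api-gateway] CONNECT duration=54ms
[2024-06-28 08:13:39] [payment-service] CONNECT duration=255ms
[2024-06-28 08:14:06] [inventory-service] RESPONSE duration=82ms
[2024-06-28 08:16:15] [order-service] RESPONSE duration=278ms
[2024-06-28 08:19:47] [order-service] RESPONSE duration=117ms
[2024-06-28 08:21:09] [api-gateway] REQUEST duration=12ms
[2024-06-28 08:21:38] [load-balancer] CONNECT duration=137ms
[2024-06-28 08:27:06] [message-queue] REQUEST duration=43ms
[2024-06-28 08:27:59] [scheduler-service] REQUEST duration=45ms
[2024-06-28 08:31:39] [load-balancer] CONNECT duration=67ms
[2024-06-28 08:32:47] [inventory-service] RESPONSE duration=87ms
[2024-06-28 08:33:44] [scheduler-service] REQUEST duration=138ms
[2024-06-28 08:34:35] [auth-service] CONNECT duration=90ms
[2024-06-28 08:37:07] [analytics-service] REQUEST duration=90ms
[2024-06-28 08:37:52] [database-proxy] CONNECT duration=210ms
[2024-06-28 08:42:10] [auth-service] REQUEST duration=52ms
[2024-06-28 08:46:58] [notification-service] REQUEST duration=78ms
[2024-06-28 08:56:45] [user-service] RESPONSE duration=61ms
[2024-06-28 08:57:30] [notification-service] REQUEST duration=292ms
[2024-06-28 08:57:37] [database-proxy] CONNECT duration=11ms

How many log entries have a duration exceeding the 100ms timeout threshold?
9

To count timeouts:

1. Threshold: 100ms
2. Extract duration from each log entry
3. Count entries where duration > 100
4. Timeout count: 9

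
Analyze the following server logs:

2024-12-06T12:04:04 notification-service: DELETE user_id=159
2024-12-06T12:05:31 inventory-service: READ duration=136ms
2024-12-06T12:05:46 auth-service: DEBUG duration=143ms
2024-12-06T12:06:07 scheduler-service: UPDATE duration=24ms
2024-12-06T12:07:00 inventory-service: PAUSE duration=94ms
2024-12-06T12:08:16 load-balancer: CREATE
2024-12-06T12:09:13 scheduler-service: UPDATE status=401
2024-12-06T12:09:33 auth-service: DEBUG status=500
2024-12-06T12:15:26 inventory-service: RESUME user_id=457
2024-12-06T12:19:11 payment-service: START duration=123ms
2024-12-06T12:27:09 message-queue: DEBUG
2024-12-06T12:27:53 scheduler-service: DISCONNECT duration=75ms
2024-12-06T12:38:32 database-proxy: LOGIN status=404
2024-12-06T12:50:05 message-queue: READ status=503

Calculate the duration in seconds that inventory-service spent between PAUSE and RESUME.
506

To calculate state duration:

1. Find PAUSE event for inventory-service: 2024-12-06T12:07:00
2. Find RESUME event for inventory-service: 2024-12-06T12:15:26
3. Calculate duration: 2024-12-06T12:15:26 - 2024-12-06T12:07:00 = 506 seconds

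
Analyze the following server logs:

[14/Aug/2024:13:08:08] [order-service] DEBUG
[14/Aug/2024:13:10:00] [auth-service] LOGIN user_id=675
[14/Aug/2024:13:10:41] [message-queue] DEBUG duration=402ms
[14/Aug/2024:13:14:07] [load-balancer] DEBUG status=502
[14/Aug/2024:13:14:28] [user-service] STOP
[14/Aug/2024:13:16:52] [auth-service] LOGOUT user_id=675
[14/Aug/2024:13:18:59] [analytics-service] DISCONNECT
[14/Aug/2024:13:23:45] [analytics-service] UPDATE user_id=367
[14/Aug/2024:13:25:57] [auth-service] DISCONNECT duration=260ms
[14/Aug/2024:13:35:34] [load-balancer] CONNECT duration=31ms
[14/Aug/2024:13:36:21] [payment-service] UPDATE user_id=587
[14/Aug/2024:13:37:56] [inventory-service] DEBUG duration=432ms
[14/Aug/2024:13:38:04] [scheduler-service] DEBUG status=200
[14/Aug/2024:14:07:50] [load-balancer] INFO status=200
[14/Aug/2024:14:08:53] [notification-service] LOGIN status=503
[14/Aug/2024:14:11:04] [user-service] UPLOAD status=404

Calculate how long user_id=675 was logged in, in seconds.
412

To calculate session duration:

1. Find LOGIN event for user_id=675: 14/Aug/2024:13:10:00
2. Find LOGOUT event for user_id=675: 14/Aug/2024:13:16:52
3. Session duration: 14/Aug/2024:13:16:52 - 14/Aug/2024:13:10:00 = 412 seconds (6 minutes)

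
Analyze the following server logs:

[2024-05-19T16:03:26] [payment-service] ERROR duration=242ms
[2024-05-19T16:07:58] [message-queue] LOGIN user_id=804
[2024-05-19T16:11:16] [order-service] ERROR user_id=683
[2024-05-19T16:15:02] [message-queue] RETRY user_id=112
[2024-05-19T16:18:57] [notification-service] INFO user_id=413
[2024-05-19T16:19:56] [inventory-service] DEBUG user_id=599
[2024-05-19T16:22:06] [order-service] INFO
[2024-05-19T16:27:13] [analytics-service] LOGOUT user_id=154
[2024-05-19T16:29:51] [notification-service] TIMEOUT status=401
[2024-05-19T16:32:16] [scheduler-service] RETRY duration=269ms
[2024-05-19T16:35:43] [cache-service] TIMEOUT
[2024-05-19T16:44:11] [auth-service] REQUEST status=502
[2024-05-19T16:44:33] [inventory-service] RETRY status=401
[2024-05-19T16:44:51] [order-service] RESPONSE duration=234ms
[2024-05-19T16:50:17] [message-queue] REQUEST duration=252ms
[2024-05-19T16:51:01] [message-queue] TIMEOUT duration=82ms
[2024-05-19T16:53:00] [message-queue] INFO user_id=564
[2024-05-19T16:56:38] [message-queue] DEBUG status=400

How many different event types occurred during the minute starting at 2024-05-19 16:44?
3

To count unique event types:

1. Filter events in the minute starting at 2024-05-19 16:44
2. Extract event types from matching entries
3. Count unique types: 3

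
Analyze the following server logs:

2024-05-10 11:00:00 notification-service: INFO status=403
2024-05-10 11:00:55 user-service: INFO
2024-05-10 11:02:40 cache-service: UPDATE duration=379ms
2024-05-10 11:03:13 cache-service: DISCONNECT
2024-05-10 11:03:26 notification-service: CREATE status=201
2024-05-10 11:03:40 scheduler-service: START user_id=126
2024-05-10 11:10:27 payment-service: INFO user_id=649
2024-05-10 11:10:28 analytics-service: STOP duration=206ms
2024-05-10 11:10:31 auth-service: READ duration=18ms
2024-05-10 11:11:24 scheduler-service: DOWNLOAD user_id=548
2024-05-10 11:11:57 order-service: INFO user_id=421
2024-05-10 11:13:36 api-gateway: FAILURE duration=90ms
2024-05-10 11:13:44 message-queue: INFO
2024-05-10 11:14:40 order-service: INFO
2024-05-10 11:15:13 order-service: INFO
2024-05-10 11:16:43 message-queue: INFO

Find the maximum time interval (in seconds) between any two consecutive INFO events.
572

To find the longest gap:

1. Extract all INFO events in chronological order
2. Calculate time differences between consecutive events
3. Find the maximum difference
4. Longest gap: 572 seconds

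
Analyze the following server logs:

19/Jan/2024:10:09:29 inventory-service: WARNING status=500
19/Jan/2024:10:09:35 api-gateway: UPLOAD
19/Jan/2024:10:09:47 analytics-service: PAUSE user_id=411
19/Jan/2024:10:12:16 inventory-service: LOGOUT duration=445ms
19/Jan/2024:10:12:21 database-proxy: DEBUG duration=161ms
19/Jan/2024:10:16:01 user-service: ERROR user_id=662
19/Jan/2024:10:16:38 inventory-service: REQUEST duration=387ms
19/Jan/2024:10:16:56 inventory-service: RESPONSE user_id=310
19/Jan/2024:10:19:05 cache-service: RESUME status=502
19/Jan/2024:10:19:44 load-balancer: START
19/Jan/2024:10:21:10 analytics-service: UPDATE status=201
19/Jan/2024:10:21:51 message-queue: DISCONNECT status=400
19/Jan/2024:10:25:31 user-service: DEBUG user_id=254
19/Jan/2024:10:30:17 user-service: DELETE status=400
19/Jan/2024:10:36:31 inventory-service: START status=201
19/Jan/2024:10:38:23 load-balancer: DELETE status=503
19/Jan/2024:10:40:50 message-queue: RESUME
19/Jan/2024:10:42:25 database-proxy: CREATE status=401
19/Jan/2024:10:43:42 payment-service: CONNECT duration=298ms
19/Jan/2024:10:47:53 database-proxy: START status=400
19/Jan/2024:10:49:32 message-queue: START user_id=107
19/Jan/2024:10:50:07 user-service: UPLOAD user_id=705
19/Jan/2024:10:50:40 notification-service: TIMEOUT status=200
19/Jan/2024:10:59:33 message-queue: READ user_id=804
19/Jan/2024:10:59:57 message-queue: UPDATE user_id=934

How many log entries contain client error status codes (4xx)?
4

To find matching entries:

1. Pattern to match: client error status codes (4xx)
2. Scan each log entry for the pattern
3. Count matches: 4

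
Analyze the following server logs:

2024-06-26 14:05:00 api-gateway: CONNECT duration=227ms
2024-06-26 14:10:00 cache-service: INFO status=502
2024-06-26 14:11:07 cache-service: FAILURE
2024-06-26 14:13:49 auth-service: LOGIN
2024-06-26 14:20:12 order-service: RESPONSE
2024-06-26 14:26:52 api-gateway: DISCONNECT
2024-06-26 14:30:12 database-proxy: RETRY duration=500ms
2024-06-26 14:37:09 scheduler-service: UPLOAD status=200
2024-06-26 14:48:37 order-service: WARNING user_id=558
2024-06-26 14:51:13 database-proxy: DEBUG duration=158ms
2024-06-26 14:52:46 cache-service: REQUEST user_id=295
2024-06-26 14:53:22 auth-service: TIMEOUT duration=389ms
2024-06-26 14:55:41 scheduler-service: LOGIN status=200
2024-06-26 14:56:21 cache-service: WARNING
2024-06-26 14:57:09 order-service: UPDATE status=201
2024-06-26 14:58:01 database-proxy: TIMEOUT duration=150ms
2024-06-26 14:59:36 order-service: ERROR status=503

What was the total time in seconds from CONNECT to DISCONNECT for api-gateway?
1312

To calculate state duration:

1. Find CONNECT event for api-gateway: 2024-06-26 14:05:00
2. Find DISCONNECT event for api-gateway: 2024-06-26 14:26:52
3. Calculate duration: 2024-06-26 14:26:52 - 2024-06-26 14:05:00 = 1312 seconds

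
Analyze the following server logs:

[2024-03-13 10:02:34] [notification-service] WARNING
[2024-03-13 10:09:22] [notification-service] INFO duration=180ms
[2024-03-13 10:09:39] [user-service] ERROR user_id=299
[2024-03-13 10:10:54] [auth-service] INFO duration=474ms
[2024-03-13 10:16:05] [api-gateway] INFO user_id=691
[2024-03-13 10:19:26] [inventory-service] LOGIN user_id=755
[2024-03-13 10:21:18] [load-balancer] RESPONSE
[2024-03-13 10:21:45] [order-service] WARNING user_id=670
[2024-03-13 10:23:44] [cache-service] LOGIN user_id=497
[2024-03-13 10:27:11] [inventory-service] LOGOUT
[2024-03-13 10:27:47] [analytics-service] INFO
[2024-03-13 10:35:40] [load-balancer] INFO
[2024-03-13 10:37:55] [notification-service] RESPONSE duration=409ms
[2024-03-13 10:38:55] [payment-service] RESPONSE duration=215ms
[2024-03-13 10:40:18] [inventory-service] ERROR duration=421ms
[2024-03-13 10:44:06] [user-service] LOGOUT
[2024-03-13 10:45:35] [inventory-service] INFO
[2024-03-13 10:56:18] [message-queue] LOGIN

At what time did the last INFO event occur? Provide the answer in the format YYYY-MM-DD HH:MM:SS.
2024-03-13 10:45:35

To find the last event:

1. Filter for all INFO events
2. Sort by timestamp
3. Select the last one
4. Timestamp: 2024-03-13 10:45:35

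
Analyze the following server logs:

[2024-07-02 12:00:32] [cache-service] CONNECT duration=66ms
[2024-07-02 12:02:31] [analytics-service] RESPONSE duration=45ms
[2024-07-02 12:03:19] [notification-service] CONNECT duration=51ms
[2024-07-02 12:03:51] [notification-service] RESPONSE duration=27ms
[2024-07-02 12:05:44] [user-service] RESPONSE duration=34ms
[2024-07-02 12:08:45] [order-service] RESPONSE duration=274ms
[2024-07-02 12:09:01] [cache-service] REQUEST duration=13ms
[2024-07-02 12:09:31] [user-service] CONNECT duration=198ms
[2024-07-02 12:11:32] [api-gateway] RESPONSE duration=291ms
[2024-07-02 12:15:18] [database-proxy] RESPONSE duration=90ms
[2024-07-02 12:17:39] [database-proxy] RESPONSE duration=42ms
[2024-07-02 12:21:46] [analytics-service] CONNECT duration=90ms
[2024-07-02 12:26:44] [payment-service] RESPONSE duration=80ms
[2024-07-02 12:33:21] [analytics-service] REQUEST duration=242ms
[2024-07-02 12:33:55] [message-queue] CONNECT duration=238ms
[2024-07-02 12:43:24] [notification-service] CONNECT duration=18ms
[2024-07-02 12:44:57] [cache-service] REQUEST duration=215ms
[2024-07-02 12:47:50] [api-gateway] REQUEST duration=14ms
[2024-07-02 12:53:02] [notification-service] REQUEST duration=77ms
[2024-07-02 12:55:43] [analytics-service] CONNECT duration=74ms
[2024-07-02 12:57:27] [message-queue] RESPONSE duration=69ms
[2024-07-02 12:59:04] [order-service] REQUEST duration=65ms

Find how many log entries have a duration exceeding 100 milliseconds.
6

To count timeouts:

1. Threshold: 100ms
2. Extract duration from each log entry
3. Count entries where duration > 100
4. Timeout count: 6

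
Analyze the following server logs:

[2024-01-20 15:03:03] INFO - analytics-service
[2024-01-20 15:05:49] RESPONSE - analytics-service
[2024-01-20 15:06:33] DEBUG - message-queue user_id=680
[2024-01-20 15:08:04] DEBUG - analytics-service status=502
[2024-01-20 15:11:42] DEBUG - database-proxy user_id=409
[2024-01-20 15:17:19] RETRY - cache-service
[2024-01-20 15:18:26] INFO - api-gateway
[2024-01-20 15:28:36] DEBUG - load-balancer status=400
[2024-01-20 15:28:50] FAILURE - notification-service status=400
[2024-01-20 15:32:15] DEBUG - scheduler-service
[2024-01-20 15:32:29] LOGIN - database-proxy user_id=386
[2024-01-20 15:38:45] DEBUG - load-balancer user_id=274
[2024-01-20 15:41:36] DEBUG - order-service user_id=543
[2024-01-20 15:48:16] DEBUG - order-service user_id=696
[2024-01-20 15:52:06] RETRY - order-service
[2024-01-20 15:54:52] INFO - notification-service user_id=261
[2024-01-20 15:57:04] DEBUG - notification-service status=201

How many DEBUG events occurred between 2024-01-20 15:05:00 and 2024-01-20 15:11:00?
2

To count events in the time window:

1. Window boundaries: 2024-01-20 15:05:00 to 2024-01-20 15:11:00
2. Filter for DEBUG events within this window
3. Count matching events: 2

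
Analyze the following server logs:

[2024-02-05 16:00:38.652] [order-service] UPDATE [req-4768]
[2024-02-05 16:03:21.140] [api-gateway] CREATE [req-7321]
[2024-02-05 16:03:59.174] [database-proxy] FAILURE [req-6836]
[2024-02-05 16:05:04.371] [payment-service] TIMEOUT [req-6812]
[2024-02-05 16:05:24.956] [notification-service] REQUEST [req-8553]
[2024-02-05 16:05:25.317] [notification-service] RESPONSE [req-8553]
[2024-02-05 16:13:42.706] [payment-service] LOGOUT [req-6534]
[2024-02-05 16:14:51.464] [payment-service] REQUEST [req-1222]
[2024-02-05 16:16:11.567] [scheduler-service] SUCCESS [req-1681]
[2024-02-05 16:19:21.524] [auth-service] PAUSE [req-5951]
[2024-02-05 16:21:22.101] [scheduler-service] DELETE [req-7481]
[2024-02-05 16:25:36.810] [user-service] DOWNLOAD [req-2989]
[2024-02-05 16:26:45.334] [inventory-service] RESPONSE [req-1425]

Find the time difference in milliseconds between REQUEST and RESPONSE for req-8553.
361

To calculate latency:

1. Find REQUEST with id req-8553: 2024-02-05 16:05:24.956
2. Find RESPONSE with id req-8553: 2024-02-05 16:05:25.317
3. Latency: 2024-02-05 16:05:25.317 - 2024-02-05 16:05:24.956 = 361ms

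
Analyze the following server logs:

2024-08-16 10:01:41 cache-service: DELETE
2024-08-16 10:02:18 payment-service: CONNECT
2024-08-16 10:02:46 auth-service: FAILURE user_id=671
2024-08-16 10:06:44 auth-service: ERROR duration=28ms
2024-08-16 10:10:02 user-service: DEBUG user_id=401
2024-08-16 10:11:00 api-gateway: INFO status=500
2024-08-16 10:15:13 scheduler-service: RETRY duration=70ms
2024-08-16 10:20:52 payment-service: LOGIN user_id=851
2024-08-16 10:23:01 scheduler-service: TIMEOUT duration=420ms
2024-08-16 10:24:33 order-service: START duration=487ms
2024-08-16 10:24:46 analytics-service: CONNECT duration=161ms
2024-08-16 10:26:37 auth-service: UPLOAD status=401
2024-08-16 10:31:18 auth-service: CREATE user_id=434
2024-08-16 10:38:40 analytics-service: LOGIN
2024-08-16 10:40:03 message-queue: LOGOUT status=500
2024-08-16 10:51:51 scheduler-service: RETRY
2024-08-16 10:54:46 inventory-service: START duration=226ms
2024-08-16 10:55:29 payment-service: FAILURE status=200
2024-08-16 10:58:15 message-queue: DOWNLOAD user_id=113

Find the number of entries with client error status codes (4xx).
1

To find matching entries:

1. Pattern to match: client error status codes (4xx)
2. Scan each log entry for the pattern
3. Count matches: 1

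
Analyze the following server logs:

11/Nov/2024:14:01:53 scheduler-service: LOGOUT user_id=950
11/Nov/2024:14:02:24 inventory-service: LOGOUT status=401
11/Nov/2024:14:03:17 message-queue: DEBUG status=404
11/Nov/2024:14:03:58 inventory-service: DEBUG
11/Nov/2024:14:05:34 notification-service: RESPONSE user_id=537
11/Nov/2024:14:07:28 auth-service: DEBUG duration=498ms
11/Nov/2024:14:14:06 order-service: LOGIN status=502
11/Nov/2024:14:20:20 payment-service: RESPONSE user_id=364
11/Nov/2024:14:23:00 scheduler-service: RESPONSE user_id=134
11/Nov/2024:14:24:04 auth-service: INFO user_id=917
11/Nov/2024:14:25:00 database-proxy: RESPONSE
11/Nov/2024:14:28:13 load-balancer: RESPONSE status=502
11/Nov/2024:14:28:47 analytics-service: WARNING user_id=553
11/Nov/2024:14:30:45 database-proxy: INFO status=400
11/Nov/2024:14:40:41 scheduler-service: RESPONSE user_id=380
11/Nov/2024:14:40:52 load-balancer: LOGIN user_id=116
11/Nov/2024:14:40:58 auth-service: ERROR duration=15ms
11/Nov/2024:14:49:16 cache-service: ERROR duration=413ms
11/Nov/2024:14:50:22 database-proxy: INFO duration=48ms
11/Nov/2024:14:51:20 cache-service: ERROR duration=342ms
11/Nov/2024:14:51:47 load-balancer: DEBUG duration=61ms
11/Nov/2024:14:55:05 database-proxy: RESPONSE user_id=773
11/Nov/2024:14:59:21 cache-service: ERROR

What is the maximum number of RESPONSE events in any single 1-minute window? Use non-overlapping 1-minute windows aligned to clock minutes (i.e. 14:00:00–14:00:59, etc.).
1

To find the burst window:

1. Divide the log period into non-overlapping 1-minute windows starting at 14:00
2. Count RESPONSE events in each window
3. Find the window with maximum count
4. Maximum events in a window: 1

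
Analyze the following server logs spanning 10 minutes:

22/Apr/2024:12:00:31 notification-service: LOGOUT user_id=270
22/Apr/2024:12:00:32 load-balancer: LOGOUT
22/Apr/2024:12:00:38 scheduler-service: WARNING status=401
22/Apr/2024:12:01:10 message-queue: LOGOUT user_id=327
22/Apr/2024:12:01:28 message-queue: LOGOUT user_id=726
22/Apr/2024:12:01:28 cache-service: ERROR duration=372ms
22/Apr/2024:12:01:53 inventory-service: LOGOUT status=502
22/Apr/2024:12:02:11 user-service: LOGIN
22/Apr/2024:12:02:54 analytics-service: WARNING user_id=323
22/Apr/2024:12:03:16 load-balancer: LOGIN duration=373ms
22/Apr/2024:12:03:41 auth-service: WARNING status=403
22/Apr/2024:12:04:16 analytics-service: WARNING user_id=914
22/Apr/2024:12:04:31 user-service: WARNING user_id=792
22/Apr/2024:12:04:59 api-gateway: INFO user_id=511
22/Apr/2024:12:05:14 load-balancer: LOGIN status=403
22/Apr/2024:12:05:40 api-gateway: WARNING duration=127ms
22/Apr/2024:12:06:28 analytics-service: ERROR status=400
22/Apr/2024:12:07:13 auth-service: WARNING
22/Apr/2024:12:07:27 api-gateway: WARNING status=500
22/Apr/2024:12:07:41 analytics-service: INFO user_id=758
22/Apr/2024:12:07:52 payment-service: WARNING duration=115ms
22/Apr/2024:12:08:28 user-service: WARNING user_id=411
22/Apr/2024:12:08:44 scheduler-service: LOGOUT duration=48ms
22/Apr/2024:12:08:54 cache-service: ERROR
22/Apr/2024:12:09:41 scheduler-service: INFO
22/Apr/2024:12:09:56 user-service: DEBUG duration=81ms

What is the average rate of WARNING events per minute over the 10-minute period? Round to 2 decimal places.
1.0

To calculate the rate:

1. Count total WARNING events: 10
2. Total time period: 10 minutes
3. Rate = 10 / 10 = 1.0 events per minute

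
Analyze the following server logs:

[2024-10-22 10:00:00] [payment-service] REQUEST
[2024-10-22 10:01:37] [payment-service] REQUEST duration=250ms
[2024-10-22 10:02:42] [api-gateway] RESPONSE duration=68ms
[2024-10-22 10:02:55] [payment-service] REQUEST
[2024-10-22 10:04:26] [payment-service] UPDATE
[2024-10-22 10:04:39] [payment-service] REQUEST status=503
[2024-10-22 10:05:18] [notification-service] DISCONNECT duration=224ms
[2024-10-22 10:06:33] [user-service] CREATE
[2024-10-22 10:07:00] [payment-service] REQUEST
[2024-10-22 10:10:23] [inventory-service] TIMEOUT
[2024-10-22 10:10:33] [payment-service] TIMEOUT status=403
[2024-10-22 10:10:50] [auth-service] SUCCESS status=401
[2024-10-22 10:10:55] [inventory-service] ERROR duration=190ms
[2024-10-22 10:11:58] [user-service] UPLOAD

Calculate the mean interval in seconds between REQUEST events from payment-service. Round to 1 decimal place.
105.0

To calculate average interval:

1. Find all REQUEST events for payment-service in order
2. Calculate time gaps between consecutive events
3. Compute mean of gaps: 420 / 4 = 105.0 seconds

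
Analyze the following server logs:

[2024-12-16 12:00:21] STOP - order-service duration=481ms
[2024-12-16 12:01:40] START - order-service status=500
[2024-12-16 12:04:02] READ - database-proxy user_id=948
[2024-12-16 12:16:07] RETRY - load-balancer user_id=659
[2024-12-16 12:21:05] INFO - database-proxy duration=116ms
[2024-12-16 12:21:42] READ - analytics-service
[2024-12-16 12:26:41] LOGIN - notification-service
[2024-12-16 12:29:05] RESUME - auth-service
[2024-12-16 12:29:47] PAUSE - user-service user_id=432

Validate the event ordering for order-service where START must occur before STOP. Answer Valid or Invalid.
Invalid

To validate ordering:

1. Required order: START → STOP
2. Rule: START must occur before STOP
3. Check actual order of events for order-service
4. Result: Invalid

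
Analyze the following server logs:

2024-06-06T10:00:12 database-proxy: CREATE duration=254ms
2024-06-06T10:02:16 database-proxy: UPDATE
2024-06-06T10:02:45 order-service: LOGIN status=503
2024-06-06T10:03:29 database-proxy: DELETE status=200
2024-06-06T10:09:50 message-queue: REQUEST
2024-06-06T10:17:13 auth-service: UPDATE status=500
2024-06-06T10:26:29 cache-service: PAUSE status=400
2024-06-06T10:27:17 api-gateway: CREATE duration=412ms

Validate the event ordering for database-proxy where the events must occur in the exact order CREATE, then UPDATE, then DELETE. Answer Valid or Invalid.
Valid

To validate ordering:

1. Required order: CREATE → UPDATE → DELETE
2. Rule: the events must occur in the exact order CREATE, then UPDATE, then DELETE
3. Check actual order of events for database-proxy
4. Result: Valid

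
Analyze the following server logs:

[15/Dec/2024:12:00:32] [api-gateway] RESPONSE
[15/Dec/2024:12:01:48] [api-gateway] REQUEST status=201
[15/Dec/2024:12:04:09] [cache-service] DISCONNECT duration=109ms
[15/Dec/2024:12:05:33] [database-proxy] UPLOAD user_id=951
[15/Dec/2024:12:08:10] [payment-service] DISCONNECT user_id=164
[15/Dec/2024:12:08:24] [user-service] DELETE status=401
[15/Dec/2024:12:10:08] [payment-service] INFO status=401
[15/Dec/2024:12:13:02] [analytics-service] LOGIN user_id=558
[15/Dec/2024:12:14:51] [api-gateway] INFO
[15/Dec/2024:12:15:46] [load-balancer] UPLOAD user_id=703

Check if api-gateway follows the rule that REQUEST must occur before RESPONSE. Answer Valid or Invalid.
Invalid

To validate ordering:

1. Required order: REQUEST → RESPONSE
2. Rule: REQUEST must occur before RESPONSE
3. Check actual order of events for api-gateway
4. Result: Invalid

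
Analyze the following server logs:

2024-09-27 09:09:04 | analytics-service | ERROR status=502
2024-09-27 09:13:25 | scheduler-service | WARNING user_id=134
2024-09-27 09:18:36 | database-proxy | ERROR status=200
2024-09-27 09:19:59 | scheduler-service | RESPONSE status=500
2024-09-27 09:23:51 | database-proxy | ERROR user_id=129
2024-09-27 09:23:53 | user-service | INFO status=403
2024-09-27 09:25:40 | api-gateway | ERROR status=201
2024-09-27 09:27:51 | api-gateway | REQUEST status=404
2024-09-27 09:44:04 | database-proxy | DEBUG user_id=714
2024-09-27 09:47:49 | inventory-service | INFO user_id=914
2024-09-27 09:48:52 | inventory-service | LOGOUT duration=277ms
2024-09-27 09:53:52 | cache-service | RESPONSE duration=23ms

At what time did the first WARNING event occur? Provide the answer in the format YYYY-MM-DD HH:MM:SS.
2024-09-27 09:13:25

To find the first event:

1. Filter for all WARNING events
2. Sort by timestamp
3. Select the first one
4. Timestamp: 2024-09-27 09:13:25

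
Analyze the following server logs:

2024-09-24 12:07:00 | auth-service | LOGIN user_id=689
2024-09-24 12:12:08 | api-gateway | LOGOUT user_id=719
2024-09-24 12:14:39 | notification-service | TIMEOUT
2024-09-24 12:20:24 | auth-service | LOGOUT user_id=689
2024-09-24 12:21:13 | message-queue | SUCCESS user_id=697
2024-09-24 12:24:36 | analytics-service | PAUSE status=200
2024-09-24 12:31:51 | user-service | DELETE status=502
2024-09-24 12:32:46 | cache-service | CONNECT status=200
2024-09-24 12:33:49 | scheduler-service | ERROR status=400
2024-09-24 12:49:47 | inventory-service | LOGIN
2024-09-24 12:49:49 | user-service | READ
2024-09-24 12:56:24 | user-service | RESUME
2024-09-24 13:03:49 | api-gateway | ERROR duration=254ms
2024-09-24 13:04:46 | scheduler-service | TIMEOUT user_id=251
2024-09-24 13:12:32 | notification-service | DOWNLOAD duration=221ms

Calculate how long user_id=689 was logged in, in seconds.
804

To calculate session duration:

1. Find LOGIN event for user_id=689: 2024-09-24 12:07:00
2. Find LOGOUT event for user_id=689: 2024-09-24 12:20:24
3. Session duration: 2024-09-24 12:20:24 - 2024-09-24 12:07:00 = 804 seconds (13 minutes)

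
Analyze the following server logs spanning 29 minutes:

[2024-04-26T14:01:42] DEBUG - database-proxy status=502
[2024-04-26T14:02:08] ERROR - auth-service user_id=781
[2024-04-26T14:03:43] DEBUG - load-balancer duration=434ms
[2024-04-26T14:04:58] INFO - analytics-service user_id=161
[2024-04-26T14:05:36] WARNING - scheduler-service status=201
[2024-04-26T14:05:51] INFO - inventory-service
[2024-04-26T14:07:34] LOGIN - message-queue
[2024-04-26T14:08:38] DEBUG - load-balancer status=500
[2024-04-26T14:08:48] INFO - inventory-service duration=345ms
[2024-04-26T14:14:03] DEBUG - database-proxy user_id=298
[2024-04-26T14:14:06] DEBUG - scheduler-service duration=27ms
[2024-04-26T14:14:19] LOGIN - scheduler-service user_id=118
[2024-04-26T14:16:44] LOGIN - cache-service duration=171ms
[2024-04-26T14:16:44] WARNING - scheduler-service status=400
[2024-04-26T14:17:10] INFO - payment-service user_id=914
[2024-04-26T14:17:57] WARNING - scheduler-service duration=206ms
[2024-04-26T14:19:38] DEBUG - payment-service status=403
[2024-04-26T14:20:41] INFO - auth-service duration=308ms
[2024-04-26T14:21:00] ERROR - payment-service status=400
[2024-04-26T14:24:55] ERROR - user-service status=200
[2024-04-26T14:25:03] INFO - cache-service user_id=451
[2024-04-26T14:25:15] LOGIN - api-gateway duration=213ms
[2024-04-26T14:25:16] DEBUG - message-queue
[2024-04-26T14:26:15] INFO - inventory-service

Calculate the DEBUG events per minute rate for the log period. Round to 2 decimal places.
0.24

To calculate the rate:

1. Count total DEBUG events: 7
2. Total time period: 29 minutes
3. Rate = 7 / 29 = 0.24 events per minute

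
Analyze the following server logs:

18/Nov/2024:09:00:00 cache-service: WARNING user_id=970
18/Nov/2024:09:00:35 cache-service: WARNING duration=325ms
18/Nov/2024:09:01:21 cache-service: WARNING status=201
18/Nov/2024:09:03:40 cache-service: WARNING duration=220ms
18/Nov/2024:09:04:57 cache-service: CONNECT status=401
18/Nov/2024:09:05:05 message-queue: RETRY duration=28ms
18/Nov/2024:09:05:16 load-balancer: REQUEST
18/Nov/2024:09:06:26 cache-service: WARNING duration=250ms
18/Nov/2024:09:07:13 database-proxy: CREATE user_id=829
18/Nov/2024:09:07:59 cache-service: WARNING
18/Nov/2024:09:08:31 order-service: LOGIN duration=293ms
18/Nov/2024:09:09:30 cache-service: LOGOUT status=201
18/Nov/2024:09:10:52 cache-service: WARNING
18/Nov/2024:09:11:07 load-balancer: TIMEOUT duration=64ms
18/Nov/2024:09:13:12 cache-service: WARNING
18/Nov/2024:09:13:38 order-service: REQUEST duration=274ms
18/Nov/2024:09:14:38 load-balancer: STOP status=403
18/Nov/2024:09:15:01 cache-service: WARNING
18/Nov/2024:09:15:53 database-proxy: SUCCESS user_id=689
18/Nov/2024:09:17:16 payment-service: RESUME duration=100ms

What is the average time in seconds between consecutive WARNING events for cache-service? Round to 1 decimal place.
112.6

To calculate average interval:

1. Find all WARNING events for cache-service in order
2. Calculate time gaps between consecutive events
3. Compute mean of gaps: 901 / 8 = 112.6 seconds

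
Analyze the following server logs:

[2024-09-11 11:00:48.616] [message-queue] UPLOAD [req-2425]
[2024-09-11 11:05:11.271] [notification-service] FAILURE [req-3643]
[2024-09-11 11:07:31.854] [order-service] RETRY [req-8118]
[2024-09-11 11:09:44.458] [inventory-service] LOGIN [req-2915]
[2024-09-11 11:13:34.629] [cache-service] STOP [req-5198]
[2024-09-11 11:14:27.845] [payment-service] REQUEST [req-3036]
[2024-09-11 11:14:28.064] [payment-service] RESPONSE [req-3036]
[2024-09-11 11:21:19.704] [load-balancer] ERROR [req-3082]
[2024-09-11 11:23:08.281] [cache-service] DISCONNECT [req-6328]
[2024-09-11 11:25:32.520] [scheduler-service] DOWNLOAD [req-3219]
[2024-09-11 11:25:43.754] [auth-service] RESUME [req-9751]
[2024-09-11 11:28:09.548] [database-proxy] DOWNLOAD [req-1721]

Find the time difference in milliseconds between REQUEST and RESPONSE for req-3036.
219

To calculate latency:

1. Find REQUEST with id req-3036: 2024-09-11 11:14:27.845
2. Find RESPONSE with id req-3036: 2024-09-11 11:14:28.064
3. Latency: 2024-09-11 11:14:28.064 - 2024-09-11 11:14:27.845 = 219ms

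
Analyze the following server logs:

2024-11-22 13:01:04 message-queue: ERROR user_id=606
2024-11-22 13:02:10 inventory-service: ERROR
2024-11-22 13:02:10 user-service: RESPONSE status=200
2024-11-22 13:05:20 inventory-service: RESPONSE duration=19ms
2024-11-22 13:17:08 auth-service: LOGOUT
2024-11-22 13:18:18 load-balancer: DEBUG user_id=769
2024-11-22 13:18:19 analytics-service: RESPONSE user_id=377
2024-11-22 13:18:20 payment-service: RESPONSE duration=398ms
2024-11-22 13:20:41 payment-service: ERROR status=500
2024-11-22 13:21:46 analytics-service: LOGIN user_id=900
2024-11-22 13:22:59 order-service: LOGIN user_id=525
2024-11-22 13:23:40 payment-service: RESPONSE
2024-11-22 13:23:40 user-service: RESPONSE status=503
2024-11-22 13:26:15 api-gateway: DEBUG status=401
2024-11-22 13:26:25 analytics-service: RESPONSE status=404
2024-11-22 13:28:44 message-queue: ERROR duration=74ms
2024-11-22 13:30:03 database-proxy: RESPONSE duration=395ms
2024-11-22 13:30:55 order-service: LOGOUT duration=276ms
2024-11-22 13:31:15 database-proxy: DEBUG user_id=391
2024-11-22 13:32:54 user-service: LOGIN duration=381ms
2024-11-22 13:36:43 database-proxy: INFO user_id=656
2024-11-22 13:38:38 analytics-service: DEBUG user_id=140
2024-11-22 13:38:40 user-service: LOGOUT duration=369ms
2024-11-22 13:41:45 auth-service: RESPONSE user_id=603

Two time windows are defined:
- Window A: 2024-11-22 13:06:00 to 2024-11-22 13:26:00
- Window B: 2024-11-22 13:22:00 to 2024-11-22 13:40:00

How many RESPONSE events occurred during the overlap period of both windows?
2

To find overlap events:

1. Window A: 2024-11-22 13:06:00 to 2024-11-22 13:26:00
2. Window B: 2024-11-22 13:22:00 to 2024-11-22 13:40:00
3. Overlap period: 2024-11-22 13:22:00 to 2024-11-22 13:26:00
4. Count RESPONSE events in overlap: 2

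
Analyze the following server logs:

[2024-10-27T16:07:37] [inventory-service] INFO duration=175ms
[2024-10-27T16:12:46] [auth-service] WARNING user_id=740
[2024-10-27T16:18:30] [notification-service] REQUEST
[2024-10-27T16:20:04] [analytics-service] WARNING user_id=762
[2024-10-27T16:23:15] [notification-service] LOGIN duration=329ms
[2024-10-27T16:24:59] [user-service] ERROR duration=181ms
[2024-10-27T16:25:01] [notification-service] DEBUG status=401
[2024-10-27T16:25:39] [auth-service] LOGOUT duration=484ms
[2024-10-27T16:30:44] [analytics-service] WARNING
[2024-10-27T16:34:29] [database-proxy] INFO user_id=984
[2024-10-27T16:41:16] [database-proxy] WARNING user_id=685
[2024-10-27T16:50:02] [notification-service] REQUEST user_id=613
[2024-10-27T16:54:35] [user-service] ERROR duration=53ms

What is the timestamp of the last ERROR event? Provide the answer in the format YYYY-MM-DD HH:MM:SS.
2024-10-27 16:54:35

To find the last event:

1. Filter for all ERROR events
2. Sort by timestamp
3. Select the last one
4. Timestamp: 2024-10-27 16:54:35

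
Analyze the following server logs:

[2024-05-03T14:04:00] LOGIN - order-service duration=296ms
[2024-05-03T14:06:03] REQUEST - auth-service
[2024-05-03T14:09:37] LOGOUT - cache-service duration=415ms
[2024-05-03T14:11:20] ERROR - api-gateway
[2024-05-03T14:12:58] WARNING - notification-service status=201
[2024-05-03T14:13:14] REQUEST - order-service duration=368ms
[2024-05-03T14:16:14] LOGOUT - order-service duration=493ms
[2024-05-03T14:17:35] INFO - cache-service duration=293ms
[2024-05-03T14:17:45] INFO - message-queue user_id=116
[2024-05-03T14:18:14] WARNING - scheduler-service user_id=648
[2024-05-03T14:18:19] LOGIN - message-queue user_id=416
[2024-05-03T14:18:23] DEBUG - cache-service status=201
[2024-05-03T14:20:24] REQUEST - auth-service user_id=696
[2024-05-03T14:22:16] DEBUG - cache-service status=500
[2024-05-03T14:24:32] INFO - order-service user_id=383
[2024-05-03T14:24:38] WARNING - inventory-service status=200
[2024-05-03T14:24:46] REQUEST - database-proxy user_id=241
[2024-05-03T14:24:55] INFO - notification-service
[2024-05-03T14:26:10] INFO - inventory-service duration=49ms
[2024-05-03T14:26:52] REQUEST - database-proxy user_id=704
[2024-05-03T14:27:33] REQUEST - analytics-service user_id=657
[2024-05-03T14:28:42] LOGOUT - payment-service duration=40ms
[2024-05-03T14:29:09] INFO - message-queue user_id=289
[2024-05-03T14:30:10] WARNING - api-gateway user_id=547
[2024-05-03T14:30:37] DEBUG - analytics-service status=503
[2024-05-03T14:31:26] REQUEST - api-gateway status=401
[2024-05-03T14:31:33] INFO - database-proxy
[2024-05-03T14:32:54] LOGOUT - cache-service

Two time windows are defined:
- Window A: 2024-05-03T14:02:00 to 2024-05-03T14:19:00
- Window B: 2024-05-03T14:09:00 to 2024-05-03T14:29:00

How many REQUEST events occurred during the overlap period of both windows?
1

To find overlap events:

1. Window A: 2024-05-03T14:02:00 to 2024-05-03T14:19:00
2. Window B: 2024-05-03T14:09:00 to 2024-05-03T14:29:00
3. Overlap period: 2024-05-03T14:09:00 to 2024-05-03T14:19:00
4. Count REQUEST events in overlap: 1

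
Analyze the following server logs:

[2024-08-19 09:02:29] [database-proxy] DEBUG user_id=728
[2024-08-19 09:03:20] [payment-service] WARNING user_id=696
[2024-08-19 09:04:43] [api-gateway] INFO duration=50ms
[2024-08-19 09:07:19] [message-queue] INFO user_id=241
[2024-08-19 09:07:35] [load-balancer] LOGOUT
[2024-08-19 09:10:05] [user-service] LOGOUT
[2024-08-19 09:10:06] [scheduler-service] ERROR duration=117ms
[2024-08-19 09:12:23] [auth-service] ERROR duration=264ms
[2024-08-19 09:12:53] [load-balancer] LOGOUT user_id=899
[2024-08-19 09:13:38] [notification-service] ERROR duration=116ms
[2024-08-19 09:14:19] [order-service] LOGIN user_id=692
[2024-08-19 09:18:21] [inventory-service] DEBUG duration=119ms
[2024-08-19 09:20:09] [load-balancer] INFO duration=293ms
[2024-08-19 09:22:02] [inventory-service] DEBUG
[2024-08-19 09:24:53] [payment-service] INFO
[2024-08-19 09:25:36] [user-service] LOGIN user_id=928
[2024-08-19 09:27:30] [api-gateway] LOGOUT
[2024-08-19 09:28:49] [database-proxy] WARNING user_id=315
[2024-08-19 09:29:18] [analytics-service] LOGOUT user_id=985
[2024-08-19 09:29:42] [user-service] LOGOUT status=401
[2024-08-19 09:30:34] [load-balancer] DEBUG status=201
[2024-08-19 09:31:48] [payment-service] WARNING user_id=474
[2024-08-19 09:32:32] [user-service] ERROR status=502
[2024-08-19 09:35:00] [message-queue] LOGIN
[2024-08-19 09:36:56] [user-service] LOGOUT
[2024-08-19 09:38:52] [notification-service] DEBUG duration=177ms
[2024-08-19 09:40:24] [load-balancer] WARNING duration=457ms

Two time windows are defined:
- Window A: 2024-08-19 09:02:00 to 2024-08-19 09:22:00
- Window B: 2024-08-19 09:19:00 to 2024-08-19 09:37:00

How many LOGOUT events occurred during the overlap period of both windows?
0

To find overlap events:

1. Window A: 2024-08-19 09:02:00 to 2024-08-19 09:22:00
2. Window B: 2024-08-19 09:19:00 to 2024-08-19 09:37:00
3. Overlap period: 2024-08-19 09:19:00 to 2024-08-19 09:22:00
4. Count LOGOUT events in overlap: 0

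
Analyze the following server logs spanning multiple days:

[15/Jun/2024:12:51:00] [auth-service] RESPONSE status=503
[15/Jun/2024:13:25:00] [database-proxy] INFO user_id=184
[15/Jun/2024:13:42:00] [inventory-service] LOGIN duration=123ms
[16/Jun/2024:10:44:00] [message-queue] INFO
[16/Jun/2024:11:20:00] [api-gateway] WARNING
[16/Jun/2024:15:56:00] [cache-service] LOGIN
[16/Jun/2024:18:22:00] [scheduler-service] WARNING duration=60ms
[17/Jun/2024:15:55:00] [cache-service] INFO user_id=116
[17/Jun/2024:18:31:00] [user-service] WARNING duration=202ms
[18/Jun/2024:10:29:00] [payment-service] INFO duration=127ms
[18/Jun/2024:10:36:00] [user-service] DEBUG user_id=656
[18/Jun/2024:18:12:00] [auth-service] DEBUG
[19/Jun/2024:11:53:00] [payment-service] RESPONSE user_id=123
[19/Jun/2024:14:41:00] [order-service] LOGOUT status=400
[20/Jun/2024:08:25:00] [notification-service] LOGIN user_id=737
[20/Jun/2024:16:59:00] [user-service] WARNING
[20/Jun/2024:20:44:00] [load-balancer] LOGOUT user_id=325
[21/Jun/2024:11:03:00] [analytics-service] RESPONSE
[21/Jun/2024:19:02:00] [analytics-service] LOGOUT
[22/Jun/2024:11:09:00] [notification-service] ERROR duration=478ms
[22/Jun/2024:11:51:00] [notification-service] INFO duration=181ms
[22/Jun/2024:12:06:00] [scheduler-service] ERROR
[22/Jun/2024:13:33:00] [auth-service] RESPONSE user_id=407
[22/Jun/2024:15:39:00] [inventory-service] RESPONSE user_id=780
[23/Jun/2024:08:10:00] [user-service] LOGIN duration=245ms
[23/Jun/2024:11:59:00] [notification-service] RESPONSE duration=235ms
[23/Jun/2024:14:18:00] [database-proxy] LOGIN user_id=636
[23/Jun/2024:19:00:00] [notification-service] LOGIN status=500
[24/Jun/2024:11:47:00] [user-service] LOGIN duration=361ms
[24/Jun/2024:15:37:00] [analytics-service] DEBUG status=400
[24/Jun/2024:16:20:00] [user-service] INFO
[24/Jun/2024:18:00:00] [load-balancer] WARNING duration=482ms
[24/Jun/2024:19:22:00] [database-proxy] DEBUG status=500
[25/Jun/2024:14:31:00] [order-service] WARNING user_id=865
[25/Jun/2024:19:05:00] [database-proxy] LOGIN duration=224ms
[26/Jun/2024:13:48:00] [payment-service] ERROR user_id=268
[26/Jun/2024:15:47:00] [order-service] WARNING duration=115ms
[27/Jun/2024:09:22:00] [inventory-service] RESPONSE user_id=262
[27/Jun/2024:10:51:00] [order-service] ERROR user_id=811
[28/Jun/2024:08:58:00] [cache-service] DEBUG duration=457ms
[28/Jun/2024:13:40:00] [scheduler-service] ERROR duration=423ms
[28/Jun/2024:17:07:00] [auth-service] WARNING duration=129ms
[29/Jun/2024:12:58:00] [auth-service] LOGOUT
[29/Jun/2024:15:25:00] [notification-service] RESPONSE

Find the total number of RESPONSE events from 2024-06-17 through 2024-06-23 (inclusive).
5

To filter by date range:

1. Date range: 2024-06-17 through 2024-06-23, both dates inclusive
2. Filter for RESPONSE events whose date falls in this range
3. Count matching events: 5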